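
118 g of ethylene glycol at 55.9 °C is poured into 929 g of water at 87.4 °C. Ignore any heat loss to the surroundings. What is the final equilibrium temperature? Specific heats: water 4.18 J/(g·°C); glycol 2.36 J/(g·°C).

T_f ≈ 85.3 °C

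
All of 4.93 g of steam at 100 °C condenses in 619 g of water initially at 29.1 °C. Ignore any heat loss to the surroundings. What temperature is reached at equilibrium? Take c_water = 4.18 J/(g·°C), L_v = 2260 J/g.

Setting the total heat transfer to zero:
steam→water at 100 °C releases m L_v = 4.93×2260 = 11142; condensed water 100 °C→T: 20.61(T − 100); water warms: 619×4.18×(T − 29.1) = 2587.4(T − 29.1)
2608 T = 11142 + 2060.7 + 75294 = 88496
T ≈ 33.93 °C, under the boiling point, so the assumption holds.

T_f ≈ 33.9 °C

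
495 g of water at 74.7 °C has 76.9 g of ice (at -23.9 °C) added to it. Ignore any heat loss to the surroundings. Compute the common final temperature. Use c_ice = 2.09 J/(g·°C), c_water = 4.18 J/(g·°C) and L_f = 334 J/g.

T_f ≈ 52.3 °C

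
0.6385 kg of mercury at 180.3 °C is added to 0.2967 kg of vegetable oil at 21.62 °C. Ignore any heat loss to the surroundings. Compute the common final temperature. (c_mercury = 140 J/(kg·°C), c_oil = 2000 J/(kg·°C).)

Setting the total heat transfer to zero:
0.6385×140×(T − 180.3) + 0.2967×2000×(T − 21.62) = 0
89.39(T − 180.3) + 593.4(T − 21.62) = 0
(89.39 + 593.4) T = 89.39×180.3 + 593.4×21.62
T = 28946/682.79 ≈ 42.39 °C

T_f ≈ 42.4 °C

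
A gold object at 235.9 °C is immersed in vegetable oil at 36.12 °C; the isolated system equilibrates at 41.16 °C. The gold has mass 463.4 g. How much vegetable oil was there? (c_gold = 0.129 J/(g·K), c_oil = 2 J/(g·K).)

m ≈ 1150 g

|Q_gold| = |Q_oil|:
463.4·0.129·(235.9 − 41.16) = m·2·(41.16 − 36.12)
10.08 m = 11641  ⇒  m ≈ 1155 g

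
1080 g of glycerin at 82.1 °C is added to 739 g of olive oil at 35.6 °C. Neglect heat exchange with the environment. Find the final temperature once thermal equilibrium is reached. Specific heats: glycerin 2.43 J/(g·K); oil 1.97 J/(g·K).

Taking heat into each body as positive, Σ m c ΔT = 0:
1080*2.43*(T − 82.1) + 739*1.97*(T − 35.6) = 0
2624.4(T − 82.1) + 1455.8(T − 35.6) = 0
(2624.4 + 1455.8) T = 2624.4*82.1 + 1455.8*35.6
T = 267291/4080.2 ≈ 65.51 °C

T_f ≈ 65.5 °C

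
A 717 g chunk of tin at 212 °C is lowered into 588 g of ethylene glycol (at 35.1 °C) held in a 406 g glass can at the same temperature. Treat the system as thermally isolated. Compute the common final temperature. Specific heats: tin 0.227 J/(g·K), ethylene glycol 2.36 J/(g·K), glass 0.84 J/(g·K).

T_f ≈ 50.3 °C

With ΣQ=0 the equilibrium temperature is the m·c-weighted mean:
T_f = (162.76*212 + 1387.7*35.1 + 341.04*35.1) / (162.76 + 1387.7 + 341.04)
    = 95183 / 1891.5 ≈ 50.32 °C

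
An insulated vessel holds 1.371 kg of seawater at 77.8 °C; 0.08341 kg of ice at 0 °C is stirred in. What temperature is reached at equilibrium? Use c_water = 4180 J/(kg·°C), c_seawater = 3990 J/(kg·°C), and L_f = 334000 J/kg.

Energy balance with sensible and latent terms:
melt ice: 0.08341×334000 = 27859
  meltwater 0→T: 0.08341×4180×T = 348.65 T
  seawater: 5470.3(T − 77.8)
5818.9 T = 425589 − 27859 = 397730
T ≈ 68.35 °C. Since T > 0 °C, the all-ice-melts assumption holds.

T_f ≈ 68.4 °C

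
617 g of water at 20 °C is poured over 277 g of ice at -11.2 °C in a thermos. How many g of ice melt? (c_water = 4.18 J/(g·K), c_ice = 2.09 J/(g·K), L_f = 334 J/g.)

m_melted ≈ 135 g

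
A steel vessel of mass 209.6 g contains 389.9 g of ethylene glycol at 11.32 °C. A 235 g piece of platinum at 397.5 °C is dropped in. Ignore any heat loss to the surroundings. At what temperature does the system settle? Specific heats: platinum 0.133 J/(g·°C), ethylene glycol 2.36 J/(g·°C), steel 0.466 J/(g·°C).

T_f = Σ m_i c_i T_i / Σ m_i c_i:
T_f = (31.26·397.5 + 920.16·11.32 + 97.67·11.32) / (31.26 + 920.16 + 97.67)
    = 23946 / 1049.1 ≈ 22.83 °C

T_f ≈ 22.8 °C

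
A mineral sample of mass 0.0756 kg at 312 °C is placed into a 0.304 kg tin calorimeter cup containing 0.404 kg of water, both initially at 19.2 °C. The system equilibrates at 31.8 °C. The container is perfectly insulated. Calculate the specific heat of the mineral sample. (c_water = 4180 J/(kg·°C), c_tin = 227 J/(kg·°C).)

Energy conservation, ΣQ = 0:
0.0756×c×(31.8 − 312) + 0.404×4180×(31.8 − 19.2) + 0.304×227×(31.8 − 19.2) = 0
-21.18 c = -22147
c = -22147/-21.18 ≈ 1046 J/(kg·°C)

c ≈ 1050 J/(kg·°C)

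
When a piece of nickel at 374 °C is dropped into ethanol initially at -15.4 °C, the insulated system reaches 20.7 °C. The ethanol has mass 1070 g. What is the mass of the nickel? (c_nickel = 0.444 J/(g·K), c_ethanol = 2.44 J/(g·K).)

Heat lost by the nickel = heat gained by the ethanol:
m×0.444×(374 − 20.7) = 1070×2.44×(20.7 − (-15.4))
156.87 m = 94250  ⇒  m ≈ 600.8 g

m ≈ 601 g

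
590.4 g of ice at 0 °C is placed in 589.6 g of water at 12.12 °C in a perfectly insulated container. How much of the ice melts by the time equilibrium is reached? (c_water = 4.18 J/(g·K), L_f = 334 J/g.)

m_melted ≈ 89.4 g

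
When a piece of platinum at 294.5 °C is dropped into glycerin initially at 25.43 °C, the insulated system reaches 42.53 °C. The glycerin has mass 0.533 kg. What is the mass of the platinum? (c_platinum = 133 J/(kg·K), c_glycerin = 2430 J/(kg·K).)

Heat gained plus heat lost sum to zero:
m×133×(42.53 − 294.5) + 0.533×2430×(42.53 − 25.43) = 0
-33512 m = -22148
m = -22148/-33512 ≈ 0.6609 kg

m ≈ 0.661 kg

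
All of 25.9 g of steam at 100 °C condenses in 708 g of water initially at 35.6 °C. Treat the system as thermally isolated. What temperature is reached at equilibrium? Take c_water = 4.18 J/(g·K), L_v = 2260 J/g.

T_f ≈ 57.0 °C

Sum of m c ΔT and latent-heat terms is zero:
condense steam: −25.9·2260 = −58534
  condensate cools 100→T: 25.9·4.18·(T − 100) = 108.26(T − 100)
  water warms: 708·4.18·(T − 35.6) = 2959.4(T − 35.6)
3067.7 T = 58534 + 10826 + 105356 = 174716
T ≈ 56.95 °C, under the boiling point, so the assumption holds.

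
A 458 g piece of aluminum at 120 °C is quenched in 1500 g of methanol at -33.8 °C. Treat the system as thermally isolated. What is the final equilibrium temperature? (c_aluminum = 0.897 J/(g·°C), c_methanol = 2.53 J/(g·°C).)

T_f ≈ -18.8 °C

Set heat shed by the hot body equal to heat absorbed by the cold body:
458*0.897*(120 − T) = 1500*2.53*(T − (-33.8))
410.83(120 − T) = 3795(T − (-33.8))
4205.8 T = -78972  ⇒  T ≈ -18.78 °C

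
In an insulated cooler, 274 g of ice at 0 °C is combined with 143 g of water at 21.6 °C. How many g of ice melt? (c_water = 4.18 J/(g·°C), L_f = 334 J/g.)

m_melted ≈ 38.7 g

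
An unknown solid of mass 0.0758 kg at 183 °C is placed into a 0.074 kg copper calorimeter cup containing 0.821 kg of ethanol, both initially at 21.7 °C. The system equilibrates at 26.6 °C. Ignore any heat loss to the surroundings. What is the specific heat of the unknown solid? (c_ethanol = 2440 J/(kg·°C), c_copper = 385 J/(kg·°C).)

c ≈ 840 J/(kg·°C)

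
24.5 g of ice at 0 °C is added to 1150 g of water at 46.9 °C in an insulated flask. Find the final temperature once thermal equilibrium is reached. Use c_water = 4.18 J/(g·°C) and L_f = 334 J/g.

T_f ≈ 44.3 °C

Heat gained plus heat lost sum to zero:
latent heat to melt: 24.5·334 = 8183
  meltwater 0→T: 24.5·4.18·T = 102.41 T
  water cools: 1150·4.18·(T − 46.9) = 4807(T − 46.9)
4909.4 T = 225448 − 8183 = 217265
T ≈ 44.25 °C — above 0 °C, consistent with complete melting.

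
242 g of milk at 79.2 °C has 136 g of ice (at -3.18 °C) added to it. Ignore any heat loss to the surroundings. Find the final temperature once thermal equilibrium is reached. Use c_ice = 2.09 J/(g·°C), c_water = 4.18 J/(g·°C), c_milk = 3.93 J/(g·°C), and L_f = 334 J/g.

Taking heat into each body as positive, Σ m c ΔT = 0:
warm ice to 0 °C: 136×2.09×(0 − (-3.18)) = 903.88; latent heat to melt: 136×334 = 45424; meltwater 0→T: 136×4.18×T = 568.48 T; milk cools: 242×3.93×(T − 79.2) = 951.06(T − 79.2)
1519.5 T = 75324 − 46328 = 28996
T ≈ 19.08 °C (positive, so assuming full melt was valid).

T_f ≈ 19.1 °C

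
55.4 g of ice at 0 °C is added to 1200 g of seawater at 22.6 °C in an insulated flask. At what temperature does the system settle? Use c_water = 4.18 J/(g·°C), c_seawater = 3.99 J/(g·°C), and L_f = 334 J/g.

T_f ≈ 17.9 °C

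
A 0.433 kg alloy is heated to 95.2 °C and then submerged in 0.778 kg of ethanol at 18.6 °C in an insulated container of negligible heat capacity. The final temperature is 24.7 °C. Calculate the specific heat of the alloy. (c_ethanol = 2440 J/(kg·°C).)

Heat gained plus heat lost sum to zero:
0.433·c·(24.7 − 95.2) + 0.778·2440·(24.7 − 18.6) = 0
-30.53 c = -11580
c = -11580/-30.53 ≈ 379.3 J/(kg·°C)

c ≈ 379 J/(kg·°C)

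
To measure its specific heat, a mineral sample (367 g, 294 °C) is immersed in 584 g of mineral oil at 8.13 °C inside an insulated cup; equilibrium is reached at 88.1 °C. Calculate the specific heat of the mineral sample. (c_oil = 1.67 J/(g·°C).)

c ≈ 1.03 J/(g·°C)

Setting the total heat transfer to zero:
367×c×(88.1 − 294) + 584×1.67×(88.1 − 8.13) = 0
-75565 c = -77993
c = -77993/-75565 ≈ 1.032 J/(g·°C)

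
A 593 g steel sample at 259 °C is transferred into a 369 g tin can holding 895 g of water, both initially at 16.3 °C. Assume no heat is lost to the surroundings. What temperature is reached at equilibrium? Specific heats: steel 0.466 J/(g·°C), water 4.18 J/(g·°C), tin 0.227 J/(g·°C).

T_f ≈ 32.7 °C

T_f = Σ m_i c_i T_i / Σ m_i c_i:
T_f = (276.34×259 + 3741.1×16.3 + 83.76×16.3) / (276.34 + 3741.1 + 83.76)
    = 133917 / 4101.2 ≈ 32.65 °C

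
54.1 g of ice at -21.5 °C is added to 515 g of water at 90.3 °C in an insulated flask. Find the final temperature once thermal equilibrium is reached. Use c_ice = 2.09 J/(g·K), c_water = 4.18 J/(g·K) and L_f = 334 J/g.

Let T be the final temperature. ΣQ_i = 0:
warm ice to 0 °C: 54.1·2.09·(0 − (-21.5)) = 2431; latent heat to melt: 54.1·334 = 18069; warm the meltwater: 226.14 T; water: 2152.7(T − 90.3)
2378.8 T = 194389 − 20500 = 173888
T ≈ 73.10 °C. Since T > 0 °C, the all-ice-melts assumption holds.

T_f ≈ 73.1 °C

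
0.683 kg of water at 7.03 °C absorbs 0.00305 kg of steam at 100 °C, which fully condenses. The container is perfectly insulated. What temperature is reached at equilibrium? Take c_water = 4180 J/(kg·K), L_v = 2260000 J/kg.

T_f ≈ 9.8 °C

Energy conservation, ΣQ = 0:
condense steam: −0.00305×2260000 = −6893
  condensed water 100 °C→T: 12.75(T − 100)
  water warms: 0.683×4180×(T − 7.03) = 2854.9(T − 7.03)
2867.7 T = 6893 + 1274.9 + 20070 = 28238
T ≈ 9.85 °C, under the boiling point, so the assumption holds.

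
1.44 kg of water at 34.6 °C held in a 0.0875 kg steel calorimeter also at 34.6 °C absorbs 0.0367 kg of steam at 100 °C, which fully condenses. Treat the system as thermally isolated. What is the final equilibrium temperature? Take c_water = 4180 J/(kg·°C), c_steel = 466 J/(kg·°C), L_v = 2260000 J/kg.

Let T be the final temperature. ΣQ_i = 0:
condense steam: −0.0367·2260000 = −82942; condensate cools 100→T: 0.0367·4180·(T − 100) = 153.41(T − 100); original water: 6019.2(T − 34.6); steel cup: 0.0875·466·(T − 34.6) = 40.77(T − 34.6)
6213.4 T = 82942 + 15341 + 209675 = 307958
T ≈ 49.56 °C (< 100 °C, so full condensation is consistent).

T_f ≈ 49.6 °C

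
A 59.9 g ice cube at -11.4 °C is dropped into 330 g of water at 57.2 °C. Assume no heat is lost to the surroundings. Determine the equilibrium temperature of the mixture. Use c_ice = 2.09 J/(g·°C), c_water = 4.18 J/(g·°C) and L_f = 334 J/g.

Let T be the final temperature. ΣQ_i = 0:
ice -11.4→0 °C: 59.9·2.09·11.4 = 1427.2
  latent heat to melt: 59.9·334 = 20007
  meltwater 0→T: 59.9·4.18·T = 250.38 T
  water: 1379.4(T − 57.2)
1629.8 T = 78902 − 21434 = 57468
T ≈ 35.26 °C (positive, so assuming full melt was valid).

T_f ≈ 35.3 °C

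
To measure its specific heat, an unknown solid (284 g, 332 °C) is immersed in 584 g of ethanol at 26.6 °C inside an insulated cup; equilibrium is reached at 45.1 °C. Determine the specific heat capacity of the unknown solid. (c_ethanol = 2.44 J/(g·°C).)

c ≈ 0.324 J/(g·°C)

m_s c (T_s − T_f) = m_ethanol c_ethanol (T_f − T_0):
284·c·(332 − 45.1) = 584·2.44·(45.1 − 26.6)
81480 c = 26362  ⇒  c ≈ 0.3235 J/(g·°C)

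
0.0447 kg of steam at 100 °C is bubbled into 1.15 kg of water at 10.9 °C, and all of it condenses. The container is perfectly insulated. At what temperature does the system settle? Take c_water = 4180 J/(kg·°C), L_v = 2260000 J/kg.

T_f ≈ 34.5 °C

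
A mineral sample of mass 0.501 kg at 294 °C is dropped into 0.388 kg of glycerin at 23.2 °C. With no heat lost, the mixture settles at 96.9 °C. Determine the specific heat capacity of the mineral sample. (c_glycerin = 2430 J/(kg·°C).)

m_s c (T_s − T_f) = m_glycerin c_glycerin (T_f − T_0):
0.501×c×(294 − 96.9) = 0.388×2430×(96.9 − 23.2)
98.75 c = 69487  ⇒  c ≈ 703.7 J/(kg·°C)

c ≈ 704 J/(kg·°C)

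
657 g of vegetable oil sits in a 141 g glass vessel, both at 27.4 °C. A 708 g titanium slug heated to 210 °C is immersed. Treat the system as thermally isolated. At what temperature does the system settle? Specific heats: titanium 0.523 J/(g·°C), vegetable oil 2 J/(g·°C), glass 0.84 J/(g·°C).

Conservation of energy gives ΣQ = 0:
708*0.523*(T − 210) + 657*2*(T − 27.4) + 141*0.84*(T − 27.4) = 0
370.28(T − 210) + 1314(T − 27.4) + 118.44(T − 27.4) = 0
1802.7 T = 117008
T = 117008 / 1802.7 = 64.9 °C

T_f ≈ 64.9 °C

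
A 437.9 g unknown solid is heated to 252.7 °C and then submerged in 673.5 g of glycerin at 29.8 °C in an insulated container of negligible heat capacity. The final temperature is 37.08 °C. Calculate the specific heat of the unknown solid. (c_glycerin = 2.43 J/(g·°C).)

c ≈ 0.126 J/(g·°C)

m_s c (T_s − T_f) = m_glycerin c_glycerin (T_f − T_0):
437.9·c·(252.7 − 37.08) = 673.5·2.43·(37.08 − 29.8)
94420 c = 11914  ⇒  c ≈ 0.1262 J/(g·°C)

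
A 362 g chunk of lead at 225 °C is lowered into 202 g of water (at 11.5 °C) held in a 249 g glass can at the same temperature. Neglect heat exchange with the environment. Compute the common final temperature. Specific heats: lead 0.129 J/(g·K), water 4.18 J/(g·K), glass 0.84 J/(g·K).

T_f = Σ m_i c_i T_i / Σ m_i c_i:
T_f = (46.7×225 + 844.36×11.5 + 209.16×11.5) / (46.7 + 844.36 + 209.16)
    = 22623 / 1100.2 ≈ 20.56 °C

T_f ≈ 20.6 °C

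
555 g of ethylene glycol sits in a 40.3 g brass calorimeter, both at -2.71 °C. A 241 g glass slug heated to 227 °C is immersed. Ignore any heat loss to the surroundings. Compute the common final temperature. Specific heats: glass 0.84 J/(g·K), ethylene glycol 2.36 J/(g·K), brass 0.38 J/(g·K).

Taking heat into each body as positive, Σ m c ΔT = 0:
241×0.84×(T − 227) + 555×2.36×(T − (-2.71)) + 40.3×0.38×(T − (-2.71)) = 0
1527.6 T = 42363
T = 42363 / 1527.6 = 27.7 °C

T_f ≈ 27.7 °C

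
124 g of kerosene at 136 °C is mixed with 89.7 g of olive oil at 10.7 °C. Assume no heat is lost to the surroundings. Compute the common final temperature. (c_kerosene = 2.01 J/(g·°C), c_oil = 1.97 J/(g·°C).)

With ΣQ=0 the equilibrium temperature is the m·c-weighted mean:
T_f = (249.24*136 + 176.71*10.7) / (249.24 + 176.71)
    = 35787 / 425.95 ≈ 84.02 °C

T_f ≈ 84.0 °C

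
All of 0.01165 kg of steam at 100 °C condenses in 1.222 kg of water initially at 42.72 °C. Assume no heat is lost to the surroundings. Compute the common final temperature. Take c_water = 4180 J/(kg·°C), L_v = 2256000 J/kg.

T_f ≈ 48.4 °C

Conservation of energy gives ΣQ = 0:
steam→water at 100 °C releases m L_v = 0.01165·2256000 = 26282
  condensate cools 100→T: 0.01165·4180·(T − 100) = 48.7(T − 100)
  water warms: 1.222·4180·(T − 42.72) = 5108(T − 42.72)
5156.7 T = 26282 + 4869.7 + 218212 = 249364
T ≈ 48.36 °C (< 100 °C, so full condensation is consistent).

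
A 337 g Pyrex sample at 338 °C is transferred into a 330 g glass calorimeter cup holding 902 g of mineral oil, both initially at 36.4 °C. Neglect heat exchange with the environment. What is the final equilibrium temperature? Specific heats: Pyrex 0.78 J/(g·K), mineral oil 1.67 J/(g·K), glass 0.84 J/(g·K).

T_f ≈ 75.1 °C

Setting the total heat transfer to zero:
337×0.78×(T − 338) + 902×1.67×(T − 36.4) + 330×0.84×(T − 36.4) = 0
262.86(T − 338) + 1506.3(T − 36.4) + 277.2(T − 36.4) = 0
(262.86 + 1506.3 + 277.2) T = 262.86×338 + 1506.3×36.4 + 277.2×36.4
T = 153768/2046.4 ≈ 75.14 °C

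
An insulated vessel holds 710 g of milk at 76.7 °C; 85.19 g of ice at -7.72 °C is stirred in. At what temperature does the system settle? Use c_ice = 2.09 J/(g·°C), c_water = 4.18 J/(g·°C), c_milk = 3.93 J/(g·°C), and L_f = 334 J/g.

Sum of m c ΔT and latent-heat terms is zero:
warm ice to 0 °C: 85.19·2.09·(0 − (-7.72)) = 1374.5
  fusion: m_ice L_f = 85.19·334 = 28453
  warm the meltwater: 356.09 T
  milk: 2790.3(T − 76.7)
3146.4 T = 214016 − 29828 = 184188
T ≈ 58.54 °C. Since T > 0 °C, the all-ice-melts assumption holds.

T_f ≈ 58.5 °C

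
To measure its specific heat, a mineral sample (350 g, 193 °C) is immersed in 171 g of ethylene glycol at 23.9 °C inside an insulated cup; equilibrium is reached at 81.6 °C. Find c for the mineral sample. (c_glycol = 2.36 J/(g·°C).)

c ≈ 0.597 J/(g·°C)

Conservation of energy gives ΣQ = 0:
350×c×(81.6 − 193) + 171×2.36×(81.6 − 23.9) = 0
-38990 c = -23285
c = -23285/-38990 ≈ 0.5972 J/(g·°C)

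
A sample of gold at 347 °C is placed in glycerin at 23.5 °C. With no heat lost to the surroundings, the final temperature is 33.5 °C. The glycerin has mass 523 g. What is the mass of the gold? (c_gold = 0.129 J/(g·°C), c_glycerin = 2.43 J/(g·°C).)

m ≈ 314 g

Taking heat into each body as positive, Σ m c ΔT = 0:
m·0.129·(33.5 − 347) + 523·2.43·(33.5 − 23.5) = 0
-40.44 m = -12709
m = -12709/-40.44 ≈ 314.3 g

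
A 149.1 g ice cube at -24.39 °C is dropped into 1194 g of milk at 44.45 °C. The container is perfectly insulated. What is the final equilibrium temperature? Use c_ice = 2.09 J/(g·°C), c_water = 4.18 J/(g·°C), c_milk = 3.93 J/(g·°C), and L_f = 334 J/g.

Sum of m c ΔT and latent-heat terms is zero:
warm ice to 0 °C: 149.1×2.09×(0 − (-24.39)) = 7600.4; latent heat to melt: 149.1×334 = 49799; warm the meltwater: 623.24 T; milk: 4692.4(T − 44.45)
5315.7 T = 208578 − 57400 = 151178
T ≈ 28.44 °C. Since T > 0 °C, the all-ice-melts assumption holds.

T_f ≈ 28.4 °C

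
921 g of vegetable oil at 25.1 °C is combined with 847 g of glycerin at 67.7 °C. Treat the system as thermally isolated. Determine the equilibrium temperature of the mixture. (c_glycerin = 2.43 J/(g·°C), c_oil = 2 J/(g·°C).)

T_f ≈ 47.6 °C

Setting the total heat transfer to zero:
847*2.43*(T − 67.7) + 921*2*(T − 25.1) = 0
2058.2(T − 67.7) + 1842(T − 25.1) = 0
(2058.2 + 1842) T = 2058.2*67.7 + 1842*25.1
T = 185575 / 3900.2 = 47.6 °C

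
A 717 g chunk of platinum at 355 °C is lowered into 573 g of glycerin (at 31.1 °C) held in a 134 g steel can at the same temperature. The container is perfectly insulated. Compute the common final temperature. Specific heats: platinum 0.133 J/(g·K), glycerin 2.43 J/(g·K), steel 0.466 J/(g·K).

Heat gained plus heat lost sum to zero:
717×0.133×(T − 355) + 573×2.43×(T − 31.1) + 134×0.466×(T − 31.1) = 0
95.36(T − 355) + 1392.4(T − 31.1) + 62.44(T − 31.1) = 0
1550.2 T = 79098
T ≈ 51.02 °C

T_f ≈ 51.0 °C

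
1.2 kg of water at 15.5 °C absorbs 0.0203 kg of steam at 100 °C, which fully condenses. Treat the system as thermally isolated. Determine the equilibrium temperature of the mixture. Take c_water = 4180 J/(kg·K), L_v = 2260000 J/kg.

Setting the total heat transfer to zero:
latent heat released on condensation: 0.0203×2260000 = 45878
  condensate cools 100→T: 0.0203×4180×(T − 100) = 84.85(T − 100)
  original water: 5016(T − 15.5)
5100.9 T = 45878 + 8485.4 + 77748 = 132111
T ≈ 25.90 °C (< 100 °C, so full condensation is consistent).

T_f ≈ 25.9 °C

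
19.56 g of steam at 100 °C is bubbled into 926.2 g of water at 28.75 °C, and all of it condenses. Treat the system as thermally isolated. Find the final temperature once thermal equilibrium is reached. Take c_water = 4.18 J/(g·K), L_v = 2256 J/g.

Energy balance with sensible and latent terms:
latent heat released on condensation: 19.56·2256 = 44127; condensate cools 100→T: 19.56·4.18·(T − 100) = 81.76(T − 100); original water: 3871.5(T − 28.75)
3953.3 T = 44127 + 8176.1 + 111306 = 163610
T ≈ 41.39 °C — below 100 °C, confirming all the steam condensed.

T_f ≈ 41.4 °C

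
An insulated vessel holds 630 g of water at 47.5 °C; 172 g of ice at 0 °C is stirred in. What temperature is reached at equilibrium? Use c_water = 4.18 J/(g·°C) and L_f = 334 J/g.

Net heat exchanged in the isolated system is zero:
melt ice: 172×334 = 57448; meltwater 0→T: 172×4.18×T = 718.96 T; water cools: 630×4.18×(T − 47.5) = 2633.4(T − 47.5)
3352.4 T = 125086 − 57448 = 67638
T ≈ 20.18 °C. Since T > 0 °C, the all-ice-melts assumption holds.

T_f ≈ 20.2 °C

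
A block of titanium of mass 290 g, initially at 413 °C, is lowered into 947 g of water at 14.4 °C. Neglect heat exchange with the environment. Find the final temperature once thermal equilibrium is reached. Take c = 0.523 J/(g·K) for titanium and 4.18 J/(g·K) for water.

T_f ≈ 29.1 °C

Energy conservation, ΣQ = 0:
290*0.523*(T − 413) + 947*4.18*(T − 14.4) = 0
151.67(T − 413) + 3958.5(T − 14.4) = 0
4110.1 T = 119642
T = 119642/4110.1 ≈ 29.11 °C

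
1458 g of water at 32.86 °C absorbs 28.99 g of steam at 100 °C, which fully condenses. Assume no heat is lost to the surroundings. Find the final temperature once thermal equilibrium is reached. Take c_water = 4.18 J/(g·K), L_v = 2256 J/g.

T_f ≈ 44.7 °C

Conservation of energy gives ΣQ = 0:
latent heat released on condensation: 28.99×2256 = 65401; condensed water 100 °C→T: 121.18(T − 100); water warms: 1458×4.18×(T − 32.86) = 6094.4(T − 32.86)
6215.6 T = 65401 + 12118 + 200263 = 277783
T ≈ 44.69 °C (< 100 °C, so full condensation is consistent).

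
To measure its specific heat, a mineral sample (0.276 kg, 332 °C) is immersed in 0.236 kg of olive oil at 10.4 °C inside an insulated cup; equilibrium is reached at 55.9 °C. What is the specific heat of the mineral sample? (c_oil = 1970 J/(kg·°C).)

Setting the total heat transfer to zero:
0.276·c·(55.9 − 332) + 0.236·1970·(55.9 − 10.4) = 0
-76.2 c = -21154
c = -21154/-76.2 ≈ 277.6 J/(kg·°C)

c ≈ 278 J/(kg·°C)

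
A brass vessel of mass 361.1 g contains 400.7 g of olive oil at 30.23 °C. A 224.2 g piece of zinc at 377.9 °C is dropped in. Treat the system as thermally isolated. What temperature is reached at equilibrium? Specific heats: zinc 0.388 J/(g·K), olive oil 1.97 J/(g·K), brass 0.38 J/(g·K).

T_f ≈ 60.1 °C

Net heat exchanged in the isolated system is zero:
224.2×0.388×(T − 377.9) + 400.7×1.97×(T − 30.23) + 361.1×0.38×(T − 30.23) = 0
86.99(T − 377.9) + 789.38(T − 30.23) + 137.22(T − 30.23) = 0
1013.6 T = 60884
T = 60884/1013.6 ≈ 60.07 °C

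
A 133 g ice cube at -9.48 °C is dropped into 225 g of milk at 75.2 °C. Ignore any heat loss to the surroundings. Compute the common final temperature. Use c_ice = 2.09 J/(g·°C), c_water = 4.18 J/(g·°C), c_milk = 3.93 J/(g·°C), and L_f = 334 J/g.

Net heat exchanged in the isolated system is zero:
ice -9.48→0 °C: 133·2.09·9.48 = 2635.2; melt ice: 133·334 = 44422; meltwater 0→T: 133·4.18·T = 555.94 T; milk: 884.25(T − 75.2)
1440.2 T = 66496 − 47057 = 19438
T ≈ 13.50 °C (positive, so assuming full melt was valid).

T_f ≈ 13.5 °C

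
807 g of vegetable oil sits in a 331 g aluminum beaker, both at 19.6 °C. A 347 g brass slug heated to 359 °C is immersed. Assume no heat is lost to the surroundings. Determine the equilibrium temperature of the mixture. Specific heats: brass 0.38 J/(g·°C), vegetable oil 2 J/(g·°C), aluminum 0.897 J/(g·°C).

T_f = Σ m_i c_i T_i / Σ m_i c_i:
T_f = (131.86·359 + 1614·19.6 + 296.91·19.6) / (131.86 + 1614 + 296.91)
    = 84792 / 2042.8 ≈ 41.51 °C

T_f ≈ 41.5 °C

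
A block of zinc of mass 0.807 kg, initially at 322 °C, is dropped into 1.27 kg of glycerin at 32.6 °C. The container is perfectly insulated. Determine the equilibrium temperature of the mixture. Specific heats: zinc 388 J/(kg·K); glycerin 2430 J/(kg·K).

T_f ≈ 59.3 °C

|Q_zinc| = |Q_glycerin|:
0.807*388*(322 − T) = 1.27*2430*(T − 32.6)
313.12(322 − T) = 3086.1(T − 32.6)
3399.2 T = 201430  ⇒  T ≈ 59.26 °C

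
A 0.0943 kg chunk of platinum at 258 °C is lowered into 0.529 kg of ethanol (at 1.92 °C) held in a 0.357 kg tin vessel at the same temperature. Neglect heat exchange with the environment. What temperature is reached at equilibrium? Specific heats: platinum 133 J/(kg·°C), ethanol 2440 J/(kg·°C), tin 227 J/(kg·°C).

T_f ≈ 4.2 °C

T_f is the heat-capacity-weighted average of the initial temperatures:
T_f = (12.54×258 + 1290.8×1.92 + 81.04×1.92) / (12.54 + 1290.8 + 81.04)
    = 5869.7 / 1384.3 ≈ 4.24 °C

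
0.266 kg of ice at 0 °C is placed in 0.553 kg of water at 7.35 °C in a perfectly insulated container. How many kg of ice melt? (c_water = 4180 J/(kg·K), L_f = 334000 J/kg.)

Cooling the water to 0 °C releases 0.553×4180×7.35 = 16990 J.
Melting all 0.266 kg of ice would need 0.266×334000 = 88844 J.
That's not enough to melt it all — equilibrium is at 0 °C with ice remaining.
m_melt = 16990 / L_f = 0.05087 kg.

m_melted ≈ 0.0509 kg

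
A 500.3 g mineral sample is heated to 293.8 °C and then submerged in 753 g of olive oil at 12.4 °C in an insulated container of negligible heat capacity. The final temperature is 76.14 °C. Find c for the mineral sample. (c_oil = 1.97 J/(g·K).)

Conservation of energy gives ΣQ = 0:
500.3×c×(76.14 − 293.8) + 753×1.97×(76.14 − 12.4) = 0
-108895 c = -94553
c = -94553/-108895 ≈ 0.8683 J/(g·K)

c ≈ 0.868 J/(g·K)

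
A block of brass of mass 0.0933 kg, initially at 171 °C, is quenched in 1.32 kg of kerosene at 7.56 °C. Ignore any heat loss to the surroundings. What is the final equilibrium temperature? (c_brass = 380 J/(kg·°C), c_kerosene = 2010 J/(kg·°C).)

T_f ≈ 9.7 °C

Conservation of energy gives ΣQ = 0:
0.0933·380·(T − 171) + 1.32·2010·(T − 7.56) = 0
35.45(T − 171) + 2653.2(T − 7.56) = 0
2688.7 T = 26121
T = 26121 / 2688.7 = 9.72 °C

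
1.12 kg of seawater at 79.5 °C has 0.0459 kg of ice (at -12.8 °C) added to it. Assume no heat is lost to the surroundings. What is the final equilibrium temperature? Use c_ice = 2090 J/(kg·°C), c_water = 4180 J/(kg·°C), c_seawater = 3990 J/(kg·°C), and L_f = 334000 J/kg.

T_f ≈ 72.7 °C

Let T be the final temperature. ΣQ_i = 0:
warm ice to 0 °C: 0.0459×2090×(0 − (-12.8)) = 1227.9; latent heat to melt: 0.0459×334000 = 15331; warm the meltwater: 191.86 T; seawater cools: 1.12×3990×(T − 79.5) = 4468.8(T − 79.5)
4660.7 T = 355270 − 16559 = 338711
T ≈ 72.67 °C — above 0 °C, consistent with complete melting.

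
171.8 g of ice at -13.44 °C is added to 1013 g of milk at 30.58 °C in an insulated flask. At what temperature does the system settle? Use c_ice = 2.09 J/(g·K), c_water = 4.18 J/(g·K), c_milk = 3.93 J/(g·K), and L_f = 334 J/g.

T_f ≈ 12.7 °C

Energy balance with sensible and latent terms:
ice -13.44→0 °C: 171.8×2.09×13.44 = 4825.8; latent heat to melt: 171.8×334 = 57381; warm the meltwater: 718.12 T; milk cools: 1013×3.93×(T − 30.58) = 3981.1(T − 30.58)
4699.2 T = 121742 − 62207 = 59535
T ≈ 12.67 °C (positive, so assuming full melt was valid).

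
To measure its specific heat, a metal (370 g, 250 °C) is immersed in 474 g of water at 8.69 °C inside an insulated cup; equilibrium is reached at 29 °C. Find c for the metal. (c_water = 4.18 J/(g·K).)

c ≈ 0.492 J/(g·K)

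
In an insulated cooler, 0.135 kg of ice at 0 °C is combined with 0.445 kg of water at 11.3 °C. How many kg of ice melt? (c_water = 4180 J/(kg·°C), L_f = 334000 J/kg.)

m_melted ≈ 0.0629 kg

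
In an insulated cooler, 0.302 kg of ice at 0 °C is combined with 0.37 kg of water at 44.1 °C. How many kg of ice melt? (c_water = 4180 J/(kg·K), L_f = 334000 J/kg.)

m_melted ≈ 0.204 kg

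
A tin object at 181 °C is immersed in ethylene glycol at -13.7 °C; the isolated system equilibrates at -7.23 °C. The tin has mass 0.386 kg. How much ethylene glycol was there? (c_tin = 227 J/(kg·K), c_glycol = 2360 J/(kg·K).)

m ≈ 1.08 kg

Heat lost by the tin = heat gained by the glycol:
0.386×227×(181 − -7.23) = m×2360×(-7.23 − (-13.7))
15269 m = 16493  ⇒  m ≈ 1.08 kg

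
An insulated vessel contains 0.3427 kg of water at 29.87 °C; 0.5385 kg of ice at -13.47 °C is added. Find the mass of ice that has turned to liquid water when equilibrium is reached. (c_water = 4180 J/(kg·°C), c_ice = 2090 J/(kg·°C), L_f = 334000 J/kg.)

m_melted ≈ 0.0827 kg

Cooling the water to 0 °C releases 0.3427·4180·29.87 = 42788 J.
Of that, 0.5385·2090·13.47 = 15160 J goes to bring the ice to 0 °C, leaving 27628 J.
Melting all 0.5385 kg of ice would need 0.5385·334000 = 179859 J.
That's not enough to melt it all — equilibrium is at 0 °C with ice remaining.
Mass melted = 27628/334000 ≈ 0.08272 kg.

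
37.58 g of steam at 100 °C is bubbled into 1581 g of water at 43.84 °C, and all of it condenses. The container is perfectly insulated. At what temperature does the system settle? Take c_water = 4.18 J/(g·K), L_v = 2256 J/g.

T_f ≈ 57.7 °C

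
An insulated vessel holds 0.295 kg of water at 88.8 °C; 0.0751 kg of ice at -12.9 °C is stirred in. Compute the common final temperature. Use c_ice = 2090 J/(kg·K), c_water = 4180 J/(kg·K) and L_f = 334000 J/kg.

Energy conservation, ΣQ = 0:
warm ice to 0 °C: 0.0751·2090·(0 − (-12.9)) = 2024.8; latent heat to melt: 0.0751·334000 = 25083; meltwater 0→T: 0.0751·4180·T = 313.92 T; water: 1233.1(T − 88.8)
1547 T = 109499 − 27108 = 82391
T ≈ 53.26 °C. Since T > 0 °C, the all-ice-melts assumption holds.

T_f ≈ 53.3 °C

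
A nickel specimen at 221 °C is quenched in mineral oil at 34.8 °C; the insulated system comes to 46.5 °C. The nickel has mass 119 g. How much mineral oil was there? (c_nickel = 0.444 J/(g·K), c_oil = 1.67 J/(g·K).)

|Q_nickel| = |Q_oil|:
119·0.444·(221 − 46.5) = m·1.67·(46.5 − 34.8)
19.54 m = 9219.9  ⇒  m ≈ 471.9 g

m ≈ 472 g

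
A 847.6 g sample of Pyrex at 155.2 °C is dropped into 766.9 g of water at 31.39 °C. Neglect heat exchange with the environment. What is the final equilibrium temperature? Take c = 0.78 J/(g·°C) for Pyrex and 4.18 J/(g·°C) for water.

T_f ≈ 52.6 °C

Set heat shed by the hot body equal to heat absorbed by the cold body:
847.6×0.78×(155.2 − T) = 766.9×4.18×(T − 31.39)
661.13(155.2 − T) = 3205.6(T − 31.39)
3866.8 T = 203232  ⇒  T ≈ 52.56 °C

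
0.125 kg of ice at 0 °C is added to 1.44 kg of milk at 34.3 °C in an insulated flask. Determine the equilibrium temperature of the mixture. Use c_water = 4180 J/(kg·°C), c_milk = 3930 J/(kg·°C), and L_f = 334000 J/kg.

T_f ≈ 24.6 °C

Let T be the final temperature. ΣQ_i = 0:
latent heat to melt: 0.125·334000 = 41750; meltwater 0→T: 0.125·4180·T = 522.5 T; milk cools: 1.44·3930·(T − 34.3) = 5659.2(T − 34.3)
6181.7 T = 194111 − 41750 = 152361
T ≈ 24.65 °C — above 0 °C, consistent with complete melting.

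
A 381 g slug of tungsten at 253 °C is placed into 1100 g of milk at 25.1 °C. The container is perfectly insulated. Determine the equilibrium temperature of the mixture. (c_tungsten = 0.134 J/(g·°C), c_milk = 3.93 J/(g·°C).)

With ΣQ=0 the equilibrium temperature is the m·c-weighted mean:
T_f = (51.05·253 + 4323·25.1) / (51.05 + 4323)
    = 121424 / 4374.1 ≈ 27.76 °C

T_f ≈ 27.8 °C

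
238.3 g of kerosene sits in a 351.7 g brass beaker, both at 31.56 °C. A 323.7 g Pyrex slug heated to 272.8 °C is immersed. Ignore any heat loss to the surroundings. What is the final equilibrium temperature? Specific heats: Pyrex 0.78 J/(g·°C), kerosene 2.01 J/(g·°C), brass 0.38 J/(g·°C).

Taking heat into each body as positive, Σ m c ΔT = 0:
323.7×0.78×(T − 272.8) + 238.3×2.01×(T − 31.56) + 351.7×0.38×(T − 31.56) = 0
252.49(T − 272.8) + 478.98(T − 31.56) + 133.65(T − 31.56) = 0
(252.49 + 478.98 + 133.65) T = 252.49×272.8 + 478.98×31.56 + 133.65×31.56
T = 88213 / 865.11 = 102 °C

T_f ≈ 102.0 °C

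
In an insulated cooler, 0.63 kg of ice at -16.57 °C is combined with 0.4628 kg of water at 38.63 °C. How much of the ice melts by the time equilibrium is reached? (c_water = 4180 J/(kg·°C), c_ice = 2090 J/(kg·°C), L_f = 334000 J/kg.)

Heat available from the water dropping to 0 °C: 0.4628×4180×38.63 = 74730 J.
Warming the ice to 0 °C takes 0.63×2090×16.57 = 21818 J, leaving 52912 J for melting.
Fully melting the ice requires m_ice L_f = 0.63×334000 = 210420 J.
That's not enough to melt it all — equilibrium is at 0 °C with ice remaining.
Mass melted = 52912/334000 ≈ 0.1584 kg.

m_melted ≈ 0.158 kg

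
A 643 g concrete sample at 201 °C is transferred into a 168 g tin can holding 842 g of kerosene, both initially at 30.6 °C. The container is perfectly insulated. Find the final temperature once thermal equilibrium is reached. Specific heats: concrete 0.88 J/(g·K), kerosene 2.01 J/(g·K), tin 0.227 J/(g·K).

T_f ≈ 72.6 °C

Conservation of energy gives ΣQ = 0:
643*0.88*(T − 201) + 842*2.01*(T − 30.6) + 168*0.227*(T − 30.6) = 0
2296.4 T = 166689
T = 166689/2296.4 ≈ 72.59 °C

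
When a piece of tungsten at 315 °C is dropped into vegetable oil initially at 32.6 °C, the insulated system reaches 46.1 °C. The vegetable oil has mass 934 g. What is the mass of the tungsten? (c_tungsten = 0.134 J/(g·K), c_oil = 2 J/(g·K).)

m ≈ 700 g

Let T be the final temperature. ΣQ_i = 0:
m·0.134·(46.1 − 315) + 934·2·(46.1 − 32.6) = 0
-36.03 m = -25218
m = -25218/-36.03 ≈ 699.9 g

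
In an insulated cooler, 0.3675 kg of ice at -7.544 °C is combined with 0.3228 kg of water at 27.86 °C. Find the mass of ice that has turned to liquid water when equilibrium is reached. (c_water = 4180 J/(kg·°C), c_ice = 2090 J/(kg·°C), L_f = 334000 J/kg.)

m_melted ≈ 0.0952 kg

Heat available from the water dropping to 0 °C: 0.3228×4180×27.86 = 37592 J.
Warming the ice to 0 °C takes 0.3675×2090×7.544 = 5794.4 J, leaving 31797 J for melting.
Fully melting the ice requires m_ice L_f = 0.3675×334000 = 122745 J.
That's not enough to melt it all — equilibrium is at 0 °C with ice remaining.
m_melt = 31797 / L_f = 0.0952 kg.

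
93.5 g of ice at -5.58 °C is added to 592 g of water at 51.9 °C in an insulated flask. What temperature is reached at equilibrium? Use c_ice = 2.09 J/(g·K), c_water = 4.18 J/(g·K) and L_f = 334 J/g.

T_f ≈ 33.5 °C

Let T be the final temperature. ΣQ_i = 0:
warm ice to 0 °C: 93.5×2.09×(0 − (-5.58)) = 1090.4
  latent heat to melt: 93.5×334 = 31229
  warm the meltwater: 390.83 T
  water: 2474.6(T − 51.9)
2865.4 T = 128430 − 32319 = 96110
T ≈ 33.54 °C (positive, so assuming full melt was valid).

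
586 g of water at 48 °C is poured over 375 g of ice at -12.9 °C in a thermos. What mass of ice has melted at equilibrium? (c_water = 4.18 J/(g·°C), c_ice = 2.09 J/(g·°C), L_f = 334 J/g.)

m_melted ≈ 322 g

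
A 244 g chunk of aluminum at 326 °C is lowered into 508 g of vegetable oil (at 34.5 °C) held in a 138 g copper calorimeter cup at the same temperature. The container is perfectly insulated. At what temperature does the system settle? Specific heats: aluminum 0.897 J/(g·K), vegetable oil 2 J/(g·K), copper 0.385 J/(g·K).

T_f ≈ 84.0 °C

Energy conservation, ΣQ = 0:
244·0.897·(T − 326) + 508·2·(T − 34.5) + 138·0.385·(T − 34.5) = 0
218.87(T − 326) + 1016(T − 34.5) + 53.13(T − 34.5) = 0
1288 T = 108236
T = 108236/1288 ≈ 84.03 °C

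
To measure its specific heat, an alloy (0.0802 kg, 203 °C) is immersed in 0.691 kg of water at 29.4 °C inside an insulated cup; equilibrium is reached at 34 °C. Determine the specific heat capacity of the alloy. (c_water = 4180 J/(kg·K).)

c ≈ 980 J/(kg·K)

Net heat exchanged in the isolated system is zero:
0.0802·c·(34 − 203) + 0.691·4180·(34 − 29.4) = 0
-13.55 c = -13287
c = -13287/-13.55 ≈ 980.3 J/(kg·K)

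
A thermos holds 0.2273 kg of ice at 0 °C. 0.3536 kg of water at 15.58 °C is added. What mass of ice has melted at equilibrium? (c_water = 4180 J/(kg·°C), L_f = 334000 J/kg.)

m_melted ≈ 0.0689 kg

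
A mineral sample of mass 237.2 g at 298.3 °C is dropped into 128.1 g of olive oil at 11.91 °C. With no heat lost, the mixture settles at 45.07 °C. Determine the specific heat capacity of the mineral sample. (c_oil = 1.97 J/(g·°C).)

Heat gained plus heat lost sum to zero:
237.2·c·(45.07 − 298.3) + 128.1·1.97·(45.07 − 11.91) = 0
-60066 c = -8368.2
c = -8368.2/-60066 ≈ 0.1393 J/(g·°C)

c ≈ 0.139 J/(g·°C)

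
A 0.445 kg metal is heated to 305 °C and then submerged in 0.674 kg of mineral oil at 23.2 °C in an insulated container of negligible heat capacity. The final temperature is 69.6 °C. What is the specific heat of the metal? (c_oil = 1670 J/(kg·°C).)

c ≈ 499 J/(kg·°C)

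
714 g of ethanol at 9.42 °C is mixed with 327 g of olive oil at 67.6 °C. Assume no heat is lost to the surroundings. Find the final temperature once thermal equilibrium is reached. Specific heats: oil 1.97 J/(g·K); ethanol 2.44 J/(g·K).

|Q_oil| = |Q_ethanol|:
327×1.97×(67.6 − T) = 714×2.44×(T − 9.42)
644.19(67.6 − T) = 1742.2(T − 9.42)
2386.3 T = 59958  ⇒  T ≈ 25.13 °C

T_f ≈ 25.1 °C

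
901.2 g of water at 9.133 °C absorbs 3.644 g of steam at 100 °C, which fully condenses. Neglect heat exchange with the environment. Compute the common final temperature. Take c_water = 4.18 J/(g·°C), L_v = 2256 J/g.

Taking heat into each body as positive, Σ m c ΔT = 0:
condense steam: −3.644×2256 = −8220.9
  condensate cools 100→T: 3.644×4.18×(T − 100) = 15.23(T − 100)
  water warms: 901.2×4.18×(T − 9.133) = 3767(T − 9.133)
3782.2 T = 8220.9 + 1523.2 + 34404 = 44148
T ≈ 11.67 °C (< 100 °C, so full condensation is consistent).

T_f ≈ 11.7 °C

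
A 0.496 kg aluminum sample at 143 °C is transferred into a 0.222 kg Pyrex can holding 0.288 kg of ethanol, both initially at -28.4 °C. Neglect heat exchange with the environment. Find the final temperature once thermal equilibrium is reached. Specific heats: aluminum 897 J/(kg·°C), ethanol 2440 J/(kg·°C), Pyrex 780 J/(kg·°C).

Let T be the final temperature. ΣQ_i = 0:
0.496·897·(T − 143) + 0.288·2440·(T − (-28.4)) + 0.222·780·(T − (-28.4)) = 0
(444.91 + 702.72 + 173.16) T = 444.91·143 + 702.72·(-28.4) + 173.16·(-28.4)
T = 38747/1320.8 ≈ 29.34 °C

T_f ≈ 29.3 °C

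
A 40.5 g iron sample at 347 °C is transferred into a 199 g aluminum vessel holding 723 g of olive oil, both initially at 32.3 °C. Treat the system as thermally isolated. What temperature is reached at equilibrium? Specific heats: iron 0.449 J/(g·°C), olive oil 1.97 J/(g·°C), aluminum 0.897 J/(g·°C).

Let T be the final temperature. ΣQ_i = 0:
40.5×0.449×(T − 347) + 723×1.97×(T − 32.3) + 199×0.897×(T − 32.3) = 0
1621 T = 58081
T ≈ 35.83 °C

T_f ≈ 35.8 °C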